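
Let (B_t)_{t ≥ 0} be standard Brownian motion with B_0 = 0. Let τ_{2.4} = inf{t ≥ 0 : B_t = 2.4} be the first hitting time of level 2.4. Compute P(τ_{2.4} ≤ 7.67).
P(τ_{2.4} ≤ 7.67) = 2(1 − Φ(2.4/√7.67)) = 2(1 − Φ(0.8666)) ≈ 0.3862

By the reflection principle for standard BM, P(τ_b ≤ t) = 2 · P(B_t ≥ b). Since B_t ~ N(0, t), P(B_t ≥ 2.4) = 1 − Φ(2.4/√t) = 1 − Φ(2.4/√7.67) = 1 − Φ(0.8666) ≈ 0.19308. Doubling: P(τ_{2.4} ≤ 7.67) ≈ 2 · 0.19308 = 0.38616 ≈ 0.3862.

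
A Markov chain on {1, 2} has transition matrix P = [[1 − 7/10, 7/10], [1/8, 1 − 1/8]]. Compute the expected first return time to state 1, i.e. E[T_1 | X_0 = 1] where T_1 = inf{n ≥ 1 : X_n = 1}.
E[T_1 | X_0 = 1] = 1/π_1 = 33/5

For an irreducible recurrent Markov chain with stationary distribution π, E[T_i | X_0 = i] = 1/π_i (Kac's formula). Here π_1 = (1/8)/(7/10 + 1/8) = (1/8)/(33/40) = 5/33, so E[T_1 | X_0 = 1] = 1/π_1 = (7/10 + 1/8)/(1/8) = (33/40)/(1/8) = 33/5.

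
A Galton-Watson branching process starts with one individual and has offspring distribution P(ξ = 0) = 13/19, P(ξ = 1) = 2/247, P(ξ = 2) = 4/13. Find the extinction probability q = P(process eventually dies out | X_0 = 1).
q = 1

Mean offspring μ = 0·13/19 + 1·2/247 + 2·4/13 = 154/247 ≤ 1. For μ ≤ 1 with offspring not concentrated at 1, the Galton-Watson process goes extinct almost surely, so q = 1.
(Algebraic check: The pgf is f(s) = 13/19 + 2/247·s + 4/13·s². The extinction probability q is the smallest fixed point of f in [0, 1]. Setting s = f(s):
  4/13·s² + (2/247 − 1)·s + 13/19 = 0
  4/13·s² − (13/19 + 4/13)·s + 13/19 = 0
which factors as (s − 1)·(4/13·s − 13/19) = 0, giving roots s = 1 and s = (13/19)/(4/13) = 169/76. Since 169/76 ≥ 1, the smallest root in [0, 1] is s = 1.)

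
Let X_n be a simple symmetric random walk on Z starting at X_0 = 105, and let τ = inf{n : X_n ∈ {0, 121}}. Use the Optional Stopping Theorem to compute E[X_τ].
E[X_τ] = 105

X_n is a martingale and τ is a bounded-mean stopping time (indeed τ is finite a.s. with bounded expectation since the walk is in a bounded region). By the OST, E[X_τ] = E[X_0] = 105. Equivalently: E[X_τ] = 121 · P(hit 121 first) + 0 · P(hit 0 first) = 121 · (105/121) = 105.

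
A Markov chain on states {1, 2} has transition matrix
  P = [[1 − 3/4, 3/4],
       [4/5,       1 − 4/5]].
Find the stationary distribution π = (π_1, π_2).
π_1 = 16/31, π_2 = 15/31

Solve πP = π with π_1 + π_2 = 1. From πP = π: π_1 · (1 − 3/4) + π_2 · 4/5 = π_1 ⇒ π_2 · 4/5 = π_1 · 3/4 ⇒ π_2/π_1 = (3/4)/(4/5) = 15/16. Together with π_1 + π_2 = 1:
  π_1 = (4/5)/(3/4 + 4/5) = (4/5)/(31/20) = 16/31,
  π_2 = (3/4)/(3/4 + 4/5) = (3/4)/(31/20) = 15/31.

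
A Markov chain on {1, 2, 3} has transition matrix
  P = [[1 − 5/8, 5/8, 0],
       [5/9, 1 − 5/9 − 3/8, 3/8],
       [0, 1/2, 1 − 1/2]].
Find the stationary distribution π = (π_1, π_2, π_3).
π = (32/95, 36/95, 27/95)

This is a birth-death chain on three states, which satisfies detailed balance: π_1 · P_{12} = π_2 · P_{21} and π_2 · P_{23} = π_3 · P_{32}.
From π_1 · 5/8 = π_2 · 5/9: π_2/π_1 = (5/8)/(5/9) = 9/8.
From π_2 · 3/8 = π_3 · 1/2: π_3/π_2 = (3/8)/(1/2) = 3/4.
Take π_1 proportional to 1; then unnormalized π = (1, 9/8, 27/32). Normalize by dividing by the sum 95/32:
  π = (32/95, 36/95, 27/95).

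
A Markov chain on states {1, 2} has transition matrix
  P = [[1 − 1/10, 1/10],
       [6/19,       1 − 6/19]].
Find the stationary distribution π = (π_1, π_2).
π_1 = 60/79, π_2 = 19/79

Solve πP = π with π_1 + π_2 = 1. From πP = π: π_1 · (1 − 1/10) + π_2 · 6/19 = π_1 ⇒ π_2 · 6/19 = π_1 · 1/10 ⇒ π_2/π_1 = (1/10)/(6/19) = 19/60. Together with π_1 + π_2 = 1:
  π_1 = (6/19)/(1/10 + 6/19) = (6/19)/(79/190) = 60/79,
  π_2 = (1/10)/(1/10 + 6/19) = (1/10)/(79/190) = 19/79.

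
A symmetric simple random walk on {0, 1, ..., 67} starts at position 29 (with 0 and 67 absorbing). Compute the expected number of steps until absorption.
E[τ | X_0 = 29] = 1102

Let v_k = E[τ | X_0 = k]. Boundary: v_0 = v_67 = 0. Recurrence: v_k = 1 + (v_{k-1} + v_{k+1})/2 for 1 ≤ k ≤ 66. The particular solution to v_k − (v_{k-1} + v_{k+1})/2 = 1 is v_k = −k^2. Adding homogeneous solution A + B k and matching boundaries gives v_k = k (67 − k). Substituting k = 29: v_29 = 29 · 38 = 1102.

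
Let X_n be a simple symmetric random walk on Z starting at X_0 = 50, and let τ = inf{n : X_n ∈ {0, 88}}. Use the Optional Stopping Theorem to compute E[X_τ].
E[X_τ] = 50

X_n is a martingale and τ is a bounded-mean stopping time (indeed τ is finite a.s. with bounded expectation since the walk is in a bounded region). By the OST, E[X_τ] = E[X_0] = 50. Equivalently: E[X_τ] = 88 · P(hit 88 first) + 0 · P(hit 0 first) = 88 · (50/88) = 50.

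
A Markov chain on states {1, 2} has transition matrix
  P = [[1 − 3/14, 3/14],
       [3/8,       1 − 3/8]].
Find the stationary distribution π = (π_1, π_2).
π_1 = 7/11, π_2 = 4/11

Solve πP = π with π_1 + π_2 = 1. From πP = π: π_1 · (1 − 3/14) + π_2 · 3/8 = π_1 ⇒ π_2 · 3/8 = π_1 · 3/14 ⇒ π_2/π_1 = (3/14)/(3/8) = 4/7. Together with π_1 + π_2 = 1:
  π_1 = (3/8)/(3/14 + 3/8) = (3/8)/(33/56) = 7/11,
  π_2 = (3/14)/(3/14 + 3/8) = (3/14)/(33/56) = 4/11.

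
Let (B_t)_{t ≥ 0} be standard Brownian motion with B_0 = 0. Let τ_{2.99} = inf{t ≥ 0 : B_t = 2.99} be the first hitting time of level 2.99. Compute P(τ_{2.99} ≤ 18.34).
P(τ_{2.99} ≤ 18.34) = 2(1 − Φ(2.99/√18.34)) = 2(1 − Φ(0.6982)) ≈ 0.4851

By the reflection principle for standard BM, P(τ_b ≤ t) = 2 · P(B_t ≥ b). Since B_t ~ N(0, t), P(B_t ≥ 2.99) = 1 − Φ(2.99/√t) = 1 − Φ(2.99/√18.34) = 1 − Φ(0.6982) ≈ 0.24253. Doubling: P(τ_{2.99} ≤ 18.34) ≈ 2 · 0.24253 = 0.48506 ≈ 0.4851.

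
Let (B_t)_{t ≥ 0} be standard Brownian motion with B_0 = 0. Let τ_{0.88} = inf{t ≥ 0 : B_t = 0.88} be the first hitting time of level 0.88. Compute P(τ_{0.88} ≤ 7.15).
P(τ_{0.88} ≤ 7.15) = 2(1 − Φ(0.88/√7.15)) = 2(1 − Φ(0.3291)) ≈ 0.7421

By the reflection principle for standard BM, P(τ_b ≤ t) = 2 · P(B_t ≥ b). Since B_t ~ N(0, t), P(B_t ≥ 0.88) = 1 − Φ(0.88/√t) = 1 − Φ(0.88/√7.15) = 1 − Φ(0.3291) ≈ 0.37104. Doubling: P(τ_{0.88} ≤ 7.15) ≈ 2 · 0.37104 = 0.74208 ≈ 0.7421.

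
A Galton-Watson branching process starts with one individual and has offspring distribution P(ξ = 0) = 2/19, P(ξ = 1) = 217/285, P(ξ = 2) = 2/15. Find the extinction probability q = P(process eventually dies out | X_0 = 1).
q = 15/19

The pgf is f(s) = 2/19 + 217/285·s + 2/15·s². The extinction probability q is the smallest fixed point of f in [0, 1]. Setting s = f(s):
  2/15·s² + (217/285 − 1)·s + 2/19 = 0
  2/15·s² − (2/19 + 2/15)·s + 2/19 = 0
which factors as (s − 1)·(2/15·s − 2/19) = 0, giving roots s = 1 and s = (2/19)/(2/15) = 15/19.
Mean offspring μ = 217/285 + 2·2/15 = 293/285 > 1 (supercritical), so q < 1. The extinction probability is the smaller root: q = (2/19)/(2/15) = 15/19.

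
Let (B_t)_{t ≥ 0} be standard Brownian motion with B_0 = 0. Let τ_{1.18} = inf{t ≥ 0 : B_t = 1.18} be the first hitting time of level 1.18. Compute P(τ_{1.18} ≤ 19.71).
P(τ_{1.18} ≤ 19.71) = 2(1 − Φ(1.18/√19.71)) = 2(1 − Φ(0.2658)) ≈ 0.7904

By the reflection principle for standard BM, P(τ_b ≤ t) = 2 · P(B_t ≥ b). Since B_t ~ N(0, t), P(B_t ≥ 1.18) = 1 − Φ(1.18/√t) = 1 − Φ(1.18/√19.71) = 1 − Φ(0.2658) ≈ 0.39520. Doubling: P(τ_{1.18} ≤ 19.71) ≈ 2 · 0.39520 = 0.79040 ≈ 0.7904.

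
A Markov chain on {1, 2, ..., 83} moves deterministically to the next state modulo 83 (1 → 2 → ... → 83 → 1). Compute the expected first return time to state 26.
E[T_26 | X_0 = 26] = 83

The chain cycles deterministically, so starting at state 26 it returns in exactly 83 steps. Equivalently, the stationary distribution is uniform π_j = 1/83 for every state j, so by Kac's formula E[T_26] = 1/π_26 = 83.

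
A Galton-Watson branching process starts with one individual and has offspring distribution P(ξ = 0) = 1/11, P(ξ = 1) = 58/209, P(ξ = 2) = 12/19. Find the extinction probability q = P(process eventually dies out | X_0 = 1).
q = 19/132

The pgf is f(s) = 1/11 + 58/209·s + 12/19·s². The extinction probability q is the smallest fixed point of f in [0, 1]. Setting s = f(s):
  12/19·s² + (58/209 − 1)·s + 1/11 = 0
  12/19·s² − (1/11 + 12/19)·s + 1/11 = 0
which factors as (s − 1)·(12/19·s − 1/11) = 0, giving roots s = 1 and s = (1/11)/(12/19) = 19/132.
Mean offspring μ = 58/209 + 2·12/19 = 322/209 > 1 (supercritical), so q < 1. The extinction probability is the smaller root: q = (1/11)/(12/19) = 19/132.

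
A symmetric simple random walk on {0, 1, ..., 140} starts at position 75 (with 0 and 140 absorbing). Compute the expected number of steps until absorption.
E[τ | X_0 = 75] = 4875

Let v_k = E[τ | X_0 = k]. Boundary: v_0 = v_140 = 0. Recurrence: v_k = 1 + (v_{k-1} + v_{k+1})/2 for 1 ≤ k ≤ 139. The particular solution to v_k − (v_{k-1} + v_{k+1})/2 = 1 is v_k = −k^2. Adding homogeneous solution A + B k and matching boundaries gives v_k = k (140 − k). Substituting k = 75: v_75 = 75 · 65 = 4875.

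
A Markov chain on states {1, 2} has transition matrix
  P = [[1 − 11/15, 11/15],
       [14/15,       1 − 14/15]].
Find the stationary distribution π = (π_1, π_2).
π_1 = 14/25, π_2 = 11/25

Solve πP = π with π_1 + π_2 = 1. From πP = π: π_1 · (1 − 11/15) + π_2 · 14/15 = π_1 ⇒ π_2 · 14/15 = π_1 · 11/15 ⇒ π_2/π_1 = (11/15)/(14/15) = 11/14. Together with π_1 + π_2 = 1:
  π_1 = (14/15)/(11/15 + 14/15) = (14/15)/(5/3) = 14/25,
  π_2 = (11/15)/(11/15 + 14/15) = (11/15)/(5/3) = 11/25.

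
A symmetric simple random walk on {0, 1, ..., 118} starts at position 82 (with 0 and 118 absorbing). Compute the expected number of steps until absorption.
E[τ | X_0 = 82] = 2952

Let v_k = E[τ | X_0 = k]. Boundary: v_0 = v_118 = 0. Recurrence: v_k = 1 + (v_{k-1} + v_{k+1})/2 for 1 ≤ k ≤ 117. The particular solution to v_k − (v_{k-1} + v_{k+1})/2 = 1 is v_k = −k^2. Adding homogeneous solution A + B k and matching boundaries gives v_k = k (118 − k). Substituting k = 82: v_82 = 82 · 36 = 2952.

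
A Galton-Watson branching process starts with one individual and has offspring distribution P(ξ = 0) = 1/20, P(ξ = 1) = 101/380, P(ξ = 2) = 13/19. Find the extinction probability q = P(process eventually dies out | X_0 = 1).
q = 19/260

The pgf is f(s) = 1/20 + 101/380·s + 13/19·s². The extinction probability q is the smallest fixed point of f in [0, 1]. Setting s = f(s):
  13/19·s² + (101/380 − 1)·s + 1/20 = 0
  13/19·s² − (1/20 + 13/19)·s + 1/20 = 0
which factors as (s − 1)·(13/19·s − 1/20) = 0, giving roots s = 1 and s = (1/20)/(13/19) = 19/260.
Mean offspring μ = 101/380 + 2·13/19 = 621/380 > 1 (supercritical), so q < 1. The extinction probability is the smaller root: q = (1/20)/(13/19) = 19/260.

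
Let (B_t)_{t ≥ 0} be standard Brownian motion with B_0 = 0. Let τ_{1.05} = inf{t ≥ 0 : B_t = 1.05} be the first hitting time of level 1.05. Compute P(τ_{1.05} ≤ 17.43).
P(τ_{1.05} ≤ 17.43) = 2(1 − Φ(1.05/√17.43)) = 2(1 − Φ(0.2515)) ≈ 0.8014

By the reflection principle for standard BM, P(τ_b ≤ t) = 2 · P(B_t ≥ b). Since B_t ~ N(0, t), P(B_t ≥ 1.05) = 1 − Φ(1.05/√t) = 1 − Φ(1.05/√17.43) = 1 − Φ(0.2515) ≈ 0.40071. Doubling: P(τ_{1.05} ≤ 17.43) ≈ 2 · 0.40071 = 0.80142 ≈ 0.8014.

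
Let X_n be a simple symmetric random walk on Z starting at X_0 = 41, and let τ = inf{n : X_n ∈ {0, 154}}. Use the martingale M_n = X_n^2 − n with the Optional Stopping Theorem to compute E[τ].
E[τ] = 4633

M_n = X_n^2 − n is a martingale (since E[X_{n+1}^2 | F_n] = X_n^2 + 1). By OST (τ has finite mean in a bounded region), E[M_τ] = E[M_0] = X_0^2 − 0 = 41^2 = 1681. Also E[M_τ] = E[X_τ^2] − E[τ]. The walk exits at 0 or 154, with P(hit 154 first) = 41/154, so E[X_τ^2] = 154^2 · 41/154 + 0 = 6314. Thus E[τ] = E[X_τ^2] − E[M_τ] = 6314 − 1681 = 4633 = 41(154 − 41) = 4633.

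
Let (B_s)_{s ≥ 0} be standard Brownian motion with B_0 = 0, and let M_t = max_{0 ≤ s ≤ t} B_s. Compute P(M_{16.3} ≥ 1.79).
P(M_{16.3} ≥ 1.79) = 2·P(B_{16.3} ≥ 1.79) = 2(1 − Φ(1.79/√16.3)) ≈ 0.6575

By the reflection principle for Brownian motion, P(M_t ≥ a) = 2 · P(B_t ≥ a) for a ≥ 0. Since B_t ~ N(0, t), P(B_t ≥ 1.79) = 1 − Φ(1.79/√t) = 1 − Φ(1.79/√16.3) = 1 − Φ(0.4434). So
  P(M_{16.3} ≥ 1.79) = 2(1 − Φ(0.4434)) ≈ 0.6575.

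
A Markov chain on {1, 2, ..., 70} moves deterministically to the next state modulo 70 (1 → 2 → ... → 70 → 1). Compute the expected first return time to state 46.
E[T_46 | X_0 = 46] = 70

The chain cycles deterministically, so starting at state 46 it returns in exactly 70 steps. Equivalently, the stationary distribution is uniform π_j = 1/70 for every state j, so by Kac's formula E[T_46] = 1/π_46 = 70.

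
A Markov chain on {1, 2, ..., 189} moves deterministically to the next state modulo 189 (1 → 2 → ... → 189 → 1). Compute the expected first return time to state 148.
E[T_148 | X_0 = 148] = 189

The chain cycles deterministically, so starting at state 148 it returns in exactly 189 steps. Equivalently, the stationary distribution is uniform π_j = 1/189 for every state j, so by Kac's formula E[T_148] = 1/π_148 = 189.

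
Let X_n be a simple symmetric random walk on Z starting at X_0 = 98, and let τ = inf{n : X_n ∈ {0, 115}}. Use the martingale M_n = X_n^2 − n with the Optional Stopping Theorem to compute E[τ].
E[τ] = 1666

M_n = X_n^2 − n is a martingale (since E[X_{n+1}^2 | F_n] = X_n^2 + 1). By OST (τ has finite mean in a bounded region), E[M_τ] = E[M_0] = X_0^2 − 0 = 98^2 = 9604. Also E[M_τ] = E[X_τ^2] − E[τ]. The walk exits at 0 or 115, with P(hit 115 first) = 98/115, so E[X_τ^2] = 115^2 · 98/115 + 0 = 11270. Thus E[τ] = E[X_τ^2] − E[M_τ] = 11270 − 9604 = 1666 = 98(115 − 98) = 1666.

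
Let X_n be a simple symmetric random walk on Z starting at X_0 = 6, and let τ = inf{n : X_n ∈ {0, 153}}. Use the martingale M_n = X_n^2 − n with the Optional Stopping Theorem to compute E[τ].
E[τ] = 882

M_n = X_n^2 − n is a martingale (since E[X_{n+1}^2 | F_n] = X_n^2 + 1). By OST (τ has finite mean in a bounded region), E[M_τ] = E[M_0] = X_0^2 − 0 = 6^2 = 36. Also E[M_τ] = E[X_τ^2] − E[τ]. The walk exits at 0 or 153, with P(hit 153 first) = 6/153, so E[X_τ^2] = 153^2 · 6/153 + 0 = 918. Thus E[τ] = E[X_τ^2] − E[M_τ] = 918 − 36 = 882 = 6(153 − 6) = 882.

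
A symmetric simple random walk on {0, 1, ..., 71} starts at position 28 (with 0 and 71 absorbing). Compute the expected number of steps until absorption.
E[τ | X_0 = 28] = 1204

Let v_k = E[τ | X_0 = k]. Boundary: v_0 = v_71 = 0. Recurrence: v_k = 1 + (v_{k-1} + v_{k+1})/2 for 1 ≤ k ≤ 70. The particular solution to v_k − (v_{k-1} + v_{k+1})/2 = 1 is v_k = −k^2. Adding homogeneous solution A + B k and matching boundaries gives v_k = k (71 − k). Substituting k = 28: v_28 = 28 · 43 = 1204.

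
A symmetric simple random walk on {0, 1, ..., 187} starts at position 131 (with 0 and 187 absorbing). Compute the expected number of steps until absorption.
E[τ | X_0 = 131] = 7336

Let v_k = E[τ | X_0 = k]. Boundary: v_0 = v_187 = 0. Recurrence: v_k = 1 + (v_{k-1} + v_{k+1})/2 for 1 ≤ k ≤ 186. The particular solution to v_k − (v_{k-1} + v_{k+1})/2 = 1 is v_k = −k^2. Adding homogeneous solution A + B k and matching boundaries gives v_k = k (187 − k). Substituting k = 131: v_131 = 131 · 56 = 7336.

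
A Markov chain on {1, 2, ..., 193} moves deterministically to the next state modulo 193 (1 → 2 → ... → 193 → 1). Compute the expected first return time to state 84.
E[T_84 | X_0 = 84] = 193

The chain cycles deterministically, so starting at state 84 it returns in exactly 193 steps. Equivalently, the stationary distribution is uniform π_j = 1/193 for every state j, so by Kac's formula E[T_84] = 1/π_84 = 193.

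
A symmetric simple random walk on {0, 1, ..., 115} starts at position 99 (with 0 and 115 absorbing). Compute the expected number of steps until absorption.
E[τ | X_0 = 99] = 1584

Let v_k = E[τ | X_0 = k]. Boundary: v_0 = v_115 = 0. Recurrence: v_k = 1 + (v_{k-1} + v_{k+1})/2 for 1 ≤ k ≤ 114. The particular solution to v_k − (v_{k-1} + v_{k+1})/2 = 1 is v_k = −k^2. Adding homogeneous solution A + B k and matching boundaries gives v_k = k (115 − k). Substituting k = 99: v_99 = 99 · 16 = 1584.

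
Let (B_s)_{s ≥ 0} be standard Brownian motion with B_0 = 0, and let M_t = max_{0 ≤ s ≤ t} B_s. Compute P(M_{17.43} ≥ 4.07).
P(M_{17.43} ≥ 4.07) = 2·P(B_{17.43} ≥ 4.07) = 2(1 − Φ(4.07/√17.43)) ≈ 0.3296

By the reflection principle for Brownian motion, P(M_t ≥ a) = 2 · P(B_t ≥ a) for a ≥ 0. Since B_t ~ N(0, t), P(B_t ≥ 4.07) = 1 − Φ(4.07/√t) = 1 − Φ(4.07/√17.43) = 1 − Φ(0.9749). So
  P(M_{17.43} ≥ 4.07) = 2(1 − Φ(0.9749)) ≈ 0.3296.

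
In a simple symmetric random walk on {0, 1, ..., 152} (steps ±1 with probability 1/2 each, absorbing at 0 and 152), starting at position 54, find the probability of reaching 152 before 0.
P(hit 152 before 0) = 54/152 = 27/76

Let u_k = P(hit 152 before 0 | start at k). Then u_0 = 0, u_152 = 1, and u_k = u_{k-1}/2 + u_{k+1}/2 for 1 ≤ k ≤ 151. This harmonic recurrence is solved by u_k = k/152, giving u_54 = 54/152 = 27/76.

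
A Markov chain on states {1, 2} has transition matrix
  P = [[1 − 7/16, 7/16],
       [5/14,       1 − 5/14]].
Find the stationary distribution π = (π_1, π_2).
π_1 = 40/89, π_2 = 49/89

Solve πP = π with π_1 + π_2 = 1. From πP = π: π_1 · (1 − 7/16) + π_2 · 5/14 = π_1 ⇒ π_2 · 5/14 = π_1 · 7/16 ⇒ π_2/π_1 = (7/16)/(5/14) = 49/40. Together with π_1 + π_2 = 1:
  π_1 = (5/14)/(7/16 + 5/14) = (5/14)/(89/112) = 40/89,
  π_2 = (7/16)/(7/16 + 5/14) = (7/16)/(89/112) = 49/89.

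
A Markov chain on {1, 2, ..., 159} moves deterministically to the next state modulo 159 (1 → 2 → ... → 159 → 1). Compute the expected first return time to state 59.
E[T_59 | X_0 = 59] = 159

The chain cycles deterministically, so starting at state 59 it returns in exactly 159 steps. Equivalently, the stationary distribution is uniform π_j = 1/159 for every state j, so by Kac's formula E[T_59] = 1/π_59 = 159.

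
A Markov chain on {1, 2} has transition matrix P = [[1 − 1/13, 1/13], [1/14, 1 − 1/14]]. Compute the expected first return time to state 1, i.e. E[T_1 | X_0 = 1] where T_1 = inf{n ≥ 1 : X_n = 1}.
E[T_1 | X_0 = 1] = 1/π_1 = 27/13

For an irreducible recurrent Markov chain with stationary distribution π, E[T_i | X_0 = i] = 1/π_i (Kac's formula). Here π_1 = (1/14)/(1/13 + 1/14) = (1/14)/(27/182) = 13/27, so E[T_1 | X_0 = 1] = 1/π_1 = (1/13 + 1/14)/(1/14) = (27/182)/(1/14) = 27/13.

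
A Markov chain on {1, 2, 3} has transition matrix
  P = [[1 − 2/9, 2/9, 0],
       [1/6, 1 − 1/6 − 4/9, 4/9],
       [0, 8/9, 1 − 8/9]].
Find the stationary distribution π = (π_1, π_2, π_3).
π = (1/3, 4/9, 2/9)

This is a birth-death chain on three states, which satisfies detailed balance: π_1 · P_{12} = π_2 · P_{21} and π_2 · P_{23} = π_3 · P_{32}.
From π_1 · 2/9 = π_2 · 1/6: π_2/π_1 = (2/9)/(1/6) = 4/3.
From π_2 · 4/9 = π_3 · 8/9: π_3/π_2 = (4/9)/(8/9) = 1/2.
Take π_1 proportional to 1; then unnormalized π = (1, 4/3, 2/3). Normalize by dividing by the sum 3:
  π = (1/3, 4/9, 2/9).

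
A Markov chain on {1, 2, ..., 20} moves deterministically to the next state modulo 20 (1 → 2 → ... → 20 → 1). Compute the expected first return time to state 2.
E[T_2 | X_0 = 2] = 20

The chain cycles deterministically, so starting at state 2 it returns in exactly 20 steps. Equivalently, the stationary distribution is uniform π_j = 1/20 for every state j, so by Kac's formula E[T_2] = 1/π_2 = 20.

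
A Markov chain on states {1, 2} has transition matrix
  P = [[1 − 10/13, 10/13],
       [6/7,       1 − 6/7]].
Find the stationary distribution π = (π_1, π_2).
π_1 = 39/74, π_2 = 35/74

Solve πP = π with π_1 + π_2 = 1. From πP = π: π_1 · (1 − 10/13) + π_2 · 6/7 = π_1 ⇒ π_2 · 6/7 = π_1 · 10/13 ⇒ π_2/π_1 = (10/13)/(6/7) = 35/39. Together with π_1 + π_2 = 1:
  π_1 = (6/7)/(10/13 + 6/7) = (6/7)/(148/91) = 39/74,
  π_2 = (10/13)/(10/13 + 6/7) = (10/13)/(148/91) = 35/74.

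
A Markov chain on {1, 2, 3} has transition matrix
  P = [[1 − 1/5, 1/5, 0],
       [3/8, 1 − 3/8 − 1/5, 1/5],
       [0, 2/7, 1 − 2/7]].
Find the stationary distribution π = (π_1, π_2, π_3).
π = (75/143, 40/143, 28/143)

This is a birth-death chain on three states, which satisfies detailed balance: π_1 · P_{12} = π_2 · P_{21} and π_2 · P_{23} = π_3 · P_{32}.
From π_1 · 1/5 = π_2 · 3/8: π_2/π_1 = (1/5)/(3/8) = 8/15.
From π_2 · 1/5 = π_3 · 2/7: π_3/π_2 = (1/5)/(2/7) = 7/10.
Take π_1 proportional to 1; then unnormalized π = (1, 8/15, 28/75). Normalize by dividing by the sum 143/75:
  π = (75/143, 40/143, 28/143).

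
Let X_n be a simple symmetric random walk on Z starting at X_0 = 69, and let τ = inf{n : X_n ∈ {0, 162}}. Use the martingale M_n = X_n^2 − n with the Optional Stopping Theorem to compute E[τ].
E[τ] = 6417

M_n = X_n^2 − n is a martingale (since E[X_{n+1}^2 | F_n] = X_n^2 + 1). By OST (τ has finite mean in a bounded region), E[M_τ] = E[M_0] = X_0^2 − 0 = 69^2 = 4761. Also E[M_τ] = E[X_τ^2] − E[τ]. The walk exits at 0 or 162, with P(hit 162 first) = 69/162, so E[X_τ^2] = 162^2 · 69/162 + 0 = 11178. Thus E[τ] = E[X_τ^2] − E[M_τ] = 11178 − 4761 = 6417 = 69(162 − 69) = 6417.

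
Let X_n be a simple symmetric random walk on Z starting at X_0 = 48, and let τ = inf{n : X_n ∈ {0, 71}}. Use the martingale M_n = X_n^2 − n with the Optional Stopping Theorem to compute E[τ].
E[τ] = 1104

M_n = X_n^2 − n is a martingale (since E[X_{n+1}^2 | F_n] = X_n^2 + 1). By OST (τ has finite mean in a bounded region), E[M_τ] = E[M_0] = X_0^2 − 0 = 48^2 = 2304. Also E[M_τ] = E[X_τ^2] − E[τ]. The walk exits at 0 or 71, with P(hit 71 first) = 48/71, so E[X_τ^2] = 71^2 · 48/71 + 0 = 3408. Thus E[τ] = E[X_τ^2] − E[M_τ] = 3408 − 2304 = 1104 = 48(71 − 48) = 1104.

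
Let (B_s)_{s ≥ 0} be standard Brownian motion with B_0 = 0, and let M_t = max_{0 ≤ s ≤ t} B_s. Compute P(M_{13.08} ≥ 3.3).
P(M_{13.08} ≥ 3.3) = 2·P(B_{13.08} ≥ 3.3) = 2(1 − Φ(3.3/√13.08)) ≈ 0.3615

By the reflection principle for Brownian motion, P(M_t ≥ a) = 2 · P(B_t ≥ a) for a ≥ 0. Since B_t ~ N(0, t), P(B_t ≥ 3.3) = 1 − Φ(3.3/√t) = 1 − Φ(3.3/√13.08) = 1 − Φ(0.9125). So
  P(M_{13.08} ≥ 3.3) = 2(1 − Φ(0.9125)) ≈ 0.3615.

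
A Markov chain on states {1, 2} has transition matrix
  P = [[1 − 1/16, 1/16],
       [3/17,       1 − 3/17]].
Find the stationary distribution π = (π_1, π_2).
π_1 = 48/65, π_2 = 17/65

Solve πP = π with π_1 + π_2 = 1. From πP = π: π_1 · (1 − 1/16) + π_2 · 3/17 = π_1 ⇒ π_2 · 3/17 = π_1 · 1/16 ⇒ π_2/π_1 = (1/16)/(3/17) = 17/48. Together with π_1 + π_2 = 1:
  π_1 = (3/17)/(1/16 + 3/17) = (3/17)/(65/272) = 48/65,
  π_2 = (1/16)/(1/16 + 3/17) = (1/16)/(65/272) = 17/65.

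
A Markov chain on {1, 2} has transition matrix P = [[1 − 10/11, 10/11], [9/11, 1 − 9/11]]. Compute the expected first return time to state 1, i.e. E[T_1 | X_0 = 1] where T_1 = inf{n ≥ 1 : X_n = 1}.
E[T_1 | X_0 = 1] = 1/π_1 = 19/9

For an irreducible recurrent Markov chain with stationary distribution π, E[T_i | X_0 = i] = 1/π_i (Kac's formula). Here π_1 = (9/11)/(10/11 + 9/11) = (9/11)/(19/11) = 9/19, so E[T_1 | X_0 = 1] = 1/π_1 = (10/11 + 9/11)/(9/11) = (19/11)/(9/11) = 19/9.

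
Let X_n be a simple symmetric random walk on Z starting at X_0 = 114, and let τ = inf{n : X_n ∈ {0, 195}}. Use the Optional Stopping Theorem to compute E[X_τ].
E[X_τ] = 114

X_n is a martingale and τ is a bounded-mean stopping time (indeed τ is finite a.s. with bounded expectation since the walk is in a bounded region). By the OST, E[X_τ] = E[X_0] = 114. Equivalently: E[X_τ] = 195 · P(hit 195 first) + 0 · P(hit 0 first) = 195 · (114/195) = 114.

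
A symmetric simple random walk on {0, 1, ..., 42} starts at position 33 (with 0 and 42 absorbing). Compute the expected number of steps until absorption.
E[τ | X_0 = 33] = 297

Let v_k = E[τ | X_0 = k]. Boundary: v_0 = v_42 = 0. Recurrence: v_k = 1 + (v_{k-1} + v_{k+1})/2 for 1 ≤ k ≤ 41. The particular solution to v_k − (v_{k-1} + v_{k+1})/2 = 1 is v_k = −k^2. Adding homogeneous solution A + B k and matching boundaries gives v_k = k (42 − k). Substituting k = 33: v_33 = 33 · 9 = 297.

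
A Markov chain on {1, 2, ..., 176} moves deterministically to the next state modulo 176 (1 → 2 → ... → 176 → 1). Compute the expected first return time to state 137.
E[T_137 | X_0 = 137] = 176

The chain cycles deterministically, so starting at state 137 it returns in exactly 176 steps. Equivalently, the stationary distribution is uniform π_j = 1/176 for every state j, so by Kac's formula E[T_137] = 1/π_137 = 176.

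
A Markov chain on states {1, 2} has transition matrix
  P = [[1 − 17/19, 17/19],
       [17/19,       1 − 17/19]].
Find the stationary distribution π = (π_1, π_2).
π_1 = 1/2, π_2 = 1/2

Solve πP = π with π_1 + π_2 = 1. From πP = π: π_1 · (1 − 17/19) + π_2 · 17/19 = π_1 ⇒ π_2 · 17/19 = π_1 · 17/19 ⇒ π_2/π_1 = (17/19)/(17/19) = 1. Together with π_1 + π_2 = 1:
  π_1 = (17/19)/(17/19 + 17/19) = (17/19)/(34/19) = 1/2,
  π_2 = (17/19)/(17/19 + 17/19) = (17/19)/(34/19) = 1/2.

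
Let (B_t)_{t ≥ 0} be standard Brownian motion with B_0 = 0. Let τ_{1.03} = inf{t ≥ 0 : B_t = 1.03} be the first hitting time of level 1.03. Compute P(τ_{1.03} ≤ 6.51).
P(τ_{1.03} ≤ 6.51) = 2(1 − Φ(1.03/√6.51)) = 2(1 − Φ(0.4037)) ≈ 0.6864

By the reflection principle for standard BM, P(τ_b ≤ t) = 2 · P(B_t ≥ b). Since B_t ~ N(0, t), P(B_t ≥ 1.03) = 1 − Φ(1.03/√t) = 1 − Φ(1.03/√6.51) = 1 − Φ(0.4037) ≈ 0.34322. Doubling: P(τ_{1.03} ≤ 6.51) ≈ 2 · 0.34322 = 0.68644 ≈ 0.6864.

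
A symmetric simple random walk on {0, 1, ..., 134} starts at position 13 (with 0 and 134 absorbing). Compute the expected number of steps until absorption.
E[τ | X_0 = 13] = 1573

Let v_k = E[τ | X_0 = k]. Boundary: v_0 = v_134 = 0. Recurrence: v_k = 1 + (v_{k-1} + v_{k+1})/2 for 1 ≤ k ≤ 133. The particular solution to v_k − (v_{k-1} + v_{k+1})/2 = 1 is v_k = −k^2. Adding homogeneous solution A + B k and matching boundaries gives v_k = k (134 − k). Substituting k = 13: v_13 = 13 · 121 = 1573.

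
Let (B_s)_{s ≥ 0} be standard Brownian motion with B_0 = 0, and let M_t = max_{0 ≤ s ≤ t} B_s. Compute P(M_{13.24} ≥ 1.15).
P(M_{13.24} ≥ 1.15) = 2·P(B_{13.24} ≥ 1.15) = 2(1 − Φ(1.15/√13.24)) ≈ 0.7520

By the reflection principle for Brownian motion, P(M_t ≥ a) = 2 · P(B_t ≥ a) for a ≥ 0. Since B_t ~ N(0, t), P(B_t ≥ 1.15) = 1 − Φ(1.15/√t) = 1 − Φ(1.15/√13.24) = 1 − Φ(0.3160). So
  P(M_{13.24} ≥ 1.15) = 2(1 − Φ(0.3160)) ≈ 0.7520.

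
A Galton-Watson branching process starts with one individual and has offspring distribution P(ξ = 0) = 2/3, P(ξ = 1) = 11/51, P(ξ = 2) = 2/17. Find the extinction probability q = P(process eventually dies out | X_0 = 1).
q = 1

Mean offspring μ = 0·2/3 + 1·11/51 + 2·2/17 = 23/51 ≤ 1. For μ ≤ 1 with offspring not concentrated at 1, the Galton-Watson process goes extinct almost surely, so q = 1.
(Algebraic check: The pgf is f(s) = 2/3 + 11/51·s + 2/17·s². The extinction probability q is the smallest fixed point of f in [0, 1]. Setting s = f(s):
  2/17·s² + (11/51 − 1)·s + 2/3 = 0
  2/17·s² − (2/3 + 2/17)·s + 2/3 = 0
which factors as (s − 1)·(2/17·s − 2/3) = 0, giving roots s = 1 and s = (2/3)/(2/17) = 17/3. Since 17/3 ≥ 1, the smallest root in [0, 1] is s = 1.)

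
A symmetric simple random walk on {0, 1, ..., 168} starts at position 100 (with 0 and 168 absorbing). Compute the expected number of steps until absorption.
E[τ | X_0 = 100] = 6800

Let v_k = E[τ | X_0 = k]. Boundary: v_0 = v_168 = 0. Recurrence: v_k = 1 + (v_{k-1} + v_{k+1})/2 for 1 ≤ k ≤ 167. The particular solution to v_k − (v_{k-1} + v_{k+1})/2 = 1 is v_k = −k^2. Adding homogeneous solution A + B k and matching boundaries gives v_k = k (168 − k). Substituting k = 100: v_100 = 100 · 68 = 6800.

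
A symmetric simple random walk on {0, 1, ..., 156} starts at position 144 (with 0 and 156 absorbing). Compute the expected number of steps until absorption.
E[τ | X_0 = 144] = 1728

Let v_k = E[τ | X_0 = k]. Boundary: v_0 = v_156 = 0. Recurrence: v_k = 1 + (v_{k-1} + v_{k+1})/2 for 1 ≤ k ≤ 155. The particular solution to v_k − (v_{k-1} + v_{k+1})/2 = 1 is v_k = −k^2. Adding homogeneous solution A + B k and matching boundaries gives v_k = k (156 − k). Substituting k = 144: v_144 = 144 · 12 = 1728.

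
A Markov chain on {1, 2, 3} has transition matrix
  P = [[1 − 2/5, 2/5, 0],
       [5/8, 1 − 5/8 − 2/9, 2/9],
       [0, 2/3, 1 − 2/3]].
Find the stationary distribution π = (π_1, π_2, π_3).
π = (75/139, 48/139, 16/139)

This is a birth-death chain on three states, which satisfies detailed balance: π_1 · P_{12} = π_2 · P_{21} and π_2 · P_{23} = π_3 · P_{32}.
From π_1 · 2/5 = π_2 · 5/8: π_2/π_1 = (2/5)/(5/8) = 16/25.
From π_2 · 2/9 = π_3 · 2/3: π_3/π_2 = (2/9)/(2/3) = 1/3.
Take π_1 proportional to 1; then unnormalized π = (1, 16/25, 16/75). Normalize by dividing by the sum 139/75:
  π = (75/139, 48/139, 16/139).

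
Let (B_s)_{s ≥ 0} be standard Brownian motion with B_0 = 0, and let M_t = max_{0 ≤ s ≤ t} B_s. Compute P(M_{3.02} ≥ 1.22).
P(M_{3.02} ≥ 1.22) = 2·P(B_{3.02} ≥ 1.22) = 2(1 − Φ(1.22/√3.02)) ≈ 0.4827

By the reflection principle for Brownian motion, P(M_t ≥ a) = 2 · P(B_t ≥ a) for a ≥ 0. Since B_t ~ N(0, t), P(B_t ≥ 1.22) = 1 − Φ(1.22/√t) = 1 − Φ(1.22/√3.02) = 1 − Φ(0.7020). So
  P(M_{3.02} ≥ 1.22) = 2(1 − Φ(0.7020)) ≈ 0.4827.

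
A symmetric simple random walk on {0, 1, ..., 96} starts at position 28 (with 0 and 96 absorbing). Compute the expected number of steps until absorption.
E[τ | X_0 = 28] = 1904

Let v_k = E[τ | X_0 = k]. Boundary: v_0 = v_96 = 0. Recurrence: v_k = 1 + (v_{k-1} + v_{k+1})/2 for 1 ≤ k ≤ 95. The particular solution to v_k − (v_{k-1} + v_{k+1})/2 = 1 is v_k = −k^2. Adding homogeneous solution A + B k and matching boundaries gives v_k = k (96 − k). Substituting k = 28: v_28 = 28 · 68 = 1904.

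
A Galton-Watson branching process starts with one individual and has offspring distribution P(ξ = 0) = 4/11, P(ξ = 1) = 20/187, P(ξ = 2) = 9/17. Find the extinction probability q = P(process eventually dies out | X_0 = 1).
q = 68/99

The pgf is f(s) = 4/11 + 20/187·s + 9/17·s². The extinction probability q is the smallest fixed point of f in [0, 1]. Setting s = f(s):
  9/17·s² + (20/187 − 1)·s + 4/11 = 0
  9/17·s² − (4/11 + 9/17)·s + 4/11 = 0
which factors as (s − 1)·(9/17·s − 4/11) = 0, giving roots s = 1 and s = (4/11)/(9/17) = 68/99.
Mean offspring μ = 20/187 + 2·9/17 = 218/187 > 1 (supercritical), so q < 1. The extinction probability is the smaller root: q = (4/11)/(9/17) = 68/99.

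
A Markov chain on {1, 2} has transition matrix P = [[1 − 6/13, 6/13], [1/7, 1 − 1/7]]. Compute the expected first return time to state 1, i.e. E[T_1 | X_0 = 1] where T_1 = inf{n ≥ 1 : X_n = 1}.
E[T_1 | X_0 = 1] = 1/π_1 = 55/13

For an irreducible recurrent Markov chain with stationary distribution π, E[T_i | X_0 = i] = 1/π_i (Kac's formula). Here π_1 = (1/7)/(6/13 + 1/7) = (1/7)/(55/91) = 13/55, so E[T_1 | X_0 = 1] = 1/π_1 = (6/13 + 1/7)/(1/7) = (55/91)/(1/7) = 55/13.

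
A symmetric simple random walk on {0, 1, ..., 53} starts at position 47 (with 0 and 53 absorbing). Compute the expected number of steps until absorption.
E[τ | X_0 = 47] = 282

Let v_k = E[τ | X_0 = k]. Boundary: v_0 = v_53 = 0. Recurrence: v_k = 1 + (v_{k-1} + v_{k+1})/2 for 1 ≤ k ≤ 52. The particular solution to v_k − (v_{k-1} + v_{k+1})/2 = 1 is v_k = −k^2. Adding homogeneous solution A + B k and matching boundaries gives v_k = k (53 − k). Substituting k = 47: v_47 = 47 · 6 = 282.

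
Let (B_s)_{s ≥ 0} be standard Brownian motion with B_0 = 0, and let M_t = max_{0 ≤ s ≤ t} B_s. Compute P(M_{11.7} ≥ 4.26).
P(M_{11.7} ≥ 4.26) = 2·P(B_{11.7} ≥ 4.26) = 2(1 − Φ(4.26/√11.7)) ≈ 0.2130

By the reflection principle for Brownian motion, P(M_t ≥ a) = 2 · P(B_t ≥ a) for a ≥ 0. Since B_t ~ N(0, t), P(B_t ≥ 4.26) = 1 − Φ(4.26/√t) = 1 − Φ(4.26/√11.7) = 1 − Φ(1.2454). So
  P(M_{11.7} ≥ 4.26) = 2(1 − Φ(1.2454)) ≈ 0.2130.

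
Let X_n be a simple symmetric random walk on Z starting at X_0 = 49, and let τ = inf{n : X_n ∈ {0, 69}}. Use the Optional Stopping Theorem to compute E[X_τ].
E[X_τ] = 49

X_n is a martingale and τ is a bounded-mean stopping time (indeed τ is finite a.s. with bounded expectation since the walk is in a bounded region). By the OST, E[X_τ] = E[X_0] = 49. Equivalently: E[X_τ] = 69 · P(hit 69 first) + 0 · P(hit 0 first) = 69 · (49/69) = 49.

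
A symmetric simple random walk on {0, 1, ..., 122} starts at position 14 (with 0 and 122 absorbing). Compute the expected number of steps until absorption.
E[τ | X_0 = 14] = 1512

Let v_k = E[τ | X_0 = k]. Boundary: v_0 = v_122 = 0. Recurrence: v_k = 1 + (v_{k-1} + v_{k+1})/2 for 1 ≤ k ≤ 121. The particular solution to v_k − (v_{k-1} + v_{k+1})/2 = 1 is v_k = −k^2. Adding homogeneous solution A + B k and matching boundaries gives v_k = k (122 − k). Substituting k = 14: v_14 = 14 · 108 = 1512.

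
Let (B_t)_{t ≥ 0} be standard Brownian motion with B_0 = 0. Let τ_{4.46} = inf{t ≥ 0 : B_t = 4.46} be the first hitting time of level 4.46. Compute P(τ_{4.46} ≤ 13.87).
P(τ_{4.46} ≤ 13.87) = 2(1 − Φ(4.46/√13.87)) = 2(1 − Φ(1.1976)) ≈ 0.2311

By the reflection principle for standard BM, P(τ_b ≤ t) = 2 · P(B_t ≥ b). Since B_t ~ N(0, t), P(B_t ≥ 4.46) = 1 − Φ(4.46/√t) = 1 − Φ(4.46/√13.87) = 1 − Φ(1.1976) ≈ 0.11554. Doubling: P(τ_{4.46} ≤ 13.87) ≈ 2 · 0.11554 = 0.23108 ≈ 0.2311.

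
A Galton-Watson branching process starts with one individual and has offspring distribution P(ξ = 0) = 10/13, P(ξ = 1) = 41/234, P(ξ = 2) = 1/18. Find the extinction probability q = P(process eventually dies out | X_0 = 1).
q = 1

Mean offspring μ = 0·10/13 + 1·41/234 + 2·1/18 = 67/234 ≤ 1. For μ ≤ 1 with offspring not concentrated at 1, the Galton-Watson process goes extinct almost surely, so q = 1.
(Algebraic check: The pgf is f(s) = 10/13 + 41/234·s + 1/18·s². The extinction probability q is the smallest fixed point of f in [0, 1]. Setting s = f(s):
  1/18·s² + (41/234 − 1)·s + 10/13 = 0
  1/18·s² − (10/13 + 1/18)·s + 10/13 = 0
which factors as (s − 1)·(1/18·s − 10/13) = 0, giving roots s = 1 and s = (10/13)/(1/18) = 180/13. Since 180/13 ≥ 1, the smallest root in [0, 1] is s = 1.)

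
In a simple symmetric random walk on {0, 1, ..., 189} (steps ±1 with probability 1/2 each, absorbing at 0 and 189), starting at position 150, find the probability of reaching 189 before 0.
P(hit 189 before 0) = 150/189 = 50/63

Let u_k = P(hit 189 before 0 | start at k). Then u_0 = 0, u_189 = 1, and u_k = u_{k-1}/2 + u_{k+1}/2 for 1 ≤ k ≤ 188. This harmonic recurrence is solved by u_k = k/189, giving u_150 = 150/189 = 50/63.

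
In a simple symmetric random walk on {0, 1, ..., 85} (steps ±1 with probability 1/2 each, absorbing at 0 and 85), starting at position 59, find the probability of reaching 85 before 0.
P(hit 85 before 0) = 59/85

Let u_k = P(hit 85 before 0 | start at k). Then u_0 = 0, u_85 = 1, and u_k = u_{k-1}/2 + u_{k+1}/2 for 1 ≤ k ≤ 84. This harmonic recurrence is solved by u_k = k/85, giving u_59 = 59/85.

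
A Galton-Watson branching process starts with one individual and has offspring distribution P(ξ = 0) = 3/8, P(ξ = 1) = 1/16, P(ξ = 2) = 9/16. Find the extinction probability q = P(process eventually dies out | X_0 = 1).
q = 2/3

The pgf is f(s) = 3/8 + 1/16·s + 9/16·s². The extinction probability q is the smallest fixed point of f in [0, 1]. Setting s = f(s):
  9/16·s² + (1/16 − 1)·s + 3/8 = 0
  9/16·s² − (3/8 + 9/16)·s + 3/8 = 0
which factors as (s − 1)·(9/16·s − 3/8) = 0, giving roots s = 1 and s = (3/8)/(9/16) = 2/3.
Mean offspring μ = 1/16 + 2·9/16 = 19/16 > 1 (supercritical), so q < 1. The extinction probability is the smaller root: q = (3/8)/(9/16) = 2/3.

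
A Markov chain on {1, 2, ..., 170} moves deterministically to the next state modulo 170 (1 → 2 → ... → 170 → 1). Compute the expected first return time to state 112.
E[T_112 | X_0 = 112] = 170

The chain cycles deterministically, so starting at state 112 it returns in exactly 170 steps. Equivalently, the stationary distribution is uniform π_j = 1/170 for every state j, so by Kac's formula E[T_112] = 1/π_112 = 170.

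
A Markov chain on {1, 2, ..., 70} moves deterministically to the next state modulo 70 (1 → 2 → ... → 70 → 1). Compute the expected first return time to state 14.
E[T_14 | X_0 = 14] = 70

The chain cycles deterministically, so starting at state 14 it returns in exactly 70 steps. Equivalently, the stationary distribution is uniform π_j = 1/70 for every state j, so by Kac's formula E[T_14] = 1/π_14 = 70.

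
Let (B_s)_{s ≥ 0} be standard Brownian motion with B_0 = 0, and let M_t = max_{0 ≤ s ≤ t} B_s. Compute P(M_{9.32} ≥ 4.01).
P(M_{9.32} ≥ 4.01) = 2·P(B_{9.32} ≥ 4.01) = 2(1 − Φ(4.01/√9.32)) ≈ 0.1890

By the reflection principle for Brownian motion, P(M_t ≥ a) = 2 · P(B_t ≥ a) for a ≥ 0. Since B_t ~ N(0, t), P(B_t ≥ 4.01) = 1 − Φ(4.01/√t) = 1 − Φ(4.01/√9.32) = 1 − Φ(1.3135). So
  P(M_{9.32} ≥ 4.01) = 2(1 − Φ(1.3135)) ≈ 0.1890.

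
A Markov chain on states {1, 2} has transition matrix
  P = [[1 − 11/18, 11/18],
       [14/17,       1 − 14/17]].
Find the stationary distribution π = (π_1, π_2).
π_1 = 252/439, π_2 = 187/439

Solve πP = π with π_1 + π_2 = 1. From πP = π: π_1 · (1 − 11/18) + π_2 · 14/17 = π_1 ⇒ π_2 · 14/17 = π_1 · 11/18 ⇒ π_2/π_1 = (11/18)/(14/17) = 187/252. Together with π_1 + π_2 = 1:
  π_1 = (14/17)/(11/18 + 14/17) = (14/17)/(439/306) = 252/439,
  π_2 = (11/18)/(11/18 + 14/17) = (11/18)/(439/306) = 187/439.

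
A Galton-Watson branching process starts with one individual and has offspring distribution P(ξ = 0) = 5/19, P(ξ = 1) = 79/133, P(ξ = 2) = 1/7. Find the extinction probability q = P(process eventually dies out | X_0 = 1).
q = 1

Mean offspring μ = 0·5/19 + 1·79/133 + 2·1/7 = 117/133 ≤ 1. For μ ≤ 1 with offspring not concentrated at 1, the Galton-Watson process goes extinct almost surely, so q = 1.
(Algebraic check: The pgf is f(s) = 5/19 + 79/133·s + 1/7·s². The extinction probability q is the smallest fixed point of f in [0, 1]. Setting s = f(s):
  1/7·s² + (79/133 − 1)·s + 5/19 = 0
  1/7·s² − (5/19 + 1/7)·s + 5/19 = 0
which factors as (s − 1)·(1/7·s − 5/19) = 0, giving roots s = 1 and s = (5/19)/(1/7) = 35/19. Since 35/19 ≥ 1, the smallest root in [0, 1] is s = 1.)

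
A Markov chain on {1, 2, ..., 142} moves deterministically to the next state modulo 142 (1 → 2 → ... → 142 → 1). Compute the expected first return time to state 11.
E[T_11 | X_0 = 11] = 142

The chain cycles deterministically, so starting at state 11 it returns in exactly 142 steps. Equivalently, the stationary distribution is uniform π_j = 1/142 for every state j, so by Kac's formula E[T_11] = 1/π_11 = 142.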